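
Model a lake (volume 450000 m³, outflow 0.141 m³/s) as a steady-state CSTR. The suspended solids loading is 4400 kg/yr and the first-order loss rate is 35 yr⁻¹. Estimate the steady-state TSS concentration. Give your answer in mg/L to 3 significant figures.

Outflow Q = 0.141 m³/s × 3.156e+07 s/yr = 4.45e+06 m³/yr.
Steady-state CSTR mass balance: W = Q·C + k·V·C, so C = W/(Q + kV).
Q + kV = 4.45e+06 + 35·450000 = 2.02e+07 m³/yr.
C = 4400/2.02e+07 = 0.0002178 kg/m³ = 0.2178 mg/L.

0.218 mg/L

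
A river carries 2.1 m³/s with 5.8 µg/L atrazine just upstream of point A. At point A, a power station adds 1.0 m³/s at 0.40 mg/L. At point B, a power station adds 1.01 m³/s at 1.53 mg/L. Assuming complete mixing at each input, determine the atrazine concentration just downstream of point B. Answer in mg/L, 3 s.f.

0.476 mg/L

5.8 µg/L = 0.0058 mg/L.
After input A: C = (2.1·0.0058 + 1·0.4) / 3.1 = 0.133 mg/L.
After input B: C = (3.1·0.133 + 1.01·1.53) / 4.11 = 0.4763 mg/L.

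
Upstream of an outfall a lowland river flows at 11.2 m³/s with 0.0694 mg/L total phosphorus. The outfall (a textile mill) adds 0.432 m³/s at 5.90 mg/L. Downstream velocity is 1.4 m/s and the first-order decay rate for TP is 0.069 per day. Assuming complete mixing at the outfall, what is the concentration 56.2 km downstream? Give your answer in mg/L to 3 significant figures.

0.277 mg/L

After complete mixing, C₀ = (0.432·5.9 + 11.2·0.0694) / 11.63 = 0.2859 mg/L.
Travel time t = 5.62e+04 m / 1.4 m/s = 4.014e+04 s = 0.4646 d.
C = 0.2859·exp(−0.069·0.4646) = 0.2859·0.9684 = 0.2769 mg/L.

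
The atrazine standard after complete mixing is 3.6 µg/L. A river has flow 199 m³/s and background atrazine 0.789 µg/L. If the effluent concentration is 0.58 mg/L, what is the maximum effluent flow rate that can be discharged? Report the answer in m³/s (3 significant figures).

0.789 µg/L = 0.000789 mg/L.
3.6 µg/L = 0.0036 mg/L.
Mass balance at complete mixing: C_std·(Q_w + Q_r) = Q_w·C_e + Q_r·C_b.
Rearranging, Q_w = Q_r·(C_std − C_b)/(C_e − C_std) = 199·(0.0036 − 0.000789) / (0.58 − 0.0036) = 0.9705 m³/s.

0.970 m³/s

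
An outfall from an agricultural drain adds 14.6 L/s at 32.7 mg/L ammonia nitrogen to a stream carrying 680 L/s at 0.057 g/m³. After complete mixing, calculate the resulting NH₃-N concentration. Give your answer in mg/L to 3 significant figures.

14.6 L/s = 0.0146 m³/s.
680 L/s = 0.68 m³/s.
Flow-weighted mixing gives C = (0.0146·32.7 + 0.68·0.057) / (0.0146 + 0.68) = 0.5162/0.6946 = 0.7431 mg/L.

0.743 mg/L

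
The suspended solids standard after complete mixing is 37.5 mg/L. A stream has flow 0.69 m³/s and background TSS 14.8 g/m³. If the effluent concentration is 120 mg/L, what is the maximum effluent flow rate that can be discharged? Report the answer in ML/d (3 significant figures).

16.4 ML/d

Mass balance at complete mixing: C_std·(Q_w + Q_r) = Q_w·C_e + Q_r·C_b.
Rearranging, Q_w = Q_r·(C_std − C_b)/(C_e − C_std) = 0.69·(37.5 − 14.8) / (120 − 37.5) = 0.1899 m³/s.
= 16.4 ML/d.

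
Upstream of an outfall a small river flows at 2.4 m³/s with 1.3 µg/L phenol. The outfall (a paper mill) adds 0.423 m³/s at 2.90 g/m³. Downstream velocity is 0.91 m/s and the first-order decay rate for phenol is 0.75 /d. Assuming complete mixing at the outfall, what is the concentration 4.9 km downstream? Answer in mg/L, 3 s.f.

1.3 µg/L = 0.0013 mg/L.
After complete mixing, C₀ = (0.423·2.9 + 2.4·0.0013) / 2.823 = 0.4356 mg/L.
Travel time t = 4900 m / 0.91 m/s = 5385 s = 0.06232 d.
C = 0.4356·exp(−0.75·0.06232) = 0.4356·0.9543 = 0.4157 mg/L.

0.416 mg/L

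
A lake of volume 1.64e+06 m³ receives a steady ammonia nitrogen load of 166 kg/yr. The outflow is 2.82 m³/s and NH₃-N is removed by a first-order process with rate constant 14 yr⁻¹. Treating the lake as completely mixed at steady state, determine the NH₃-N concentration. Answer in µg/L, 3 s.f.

1.48 µg/L

Outflow Q = 2.82 m³/s × 3.156e+07 s/yr = 8.899e+07 m³/yr.
Steady-state CSTR mass balance: W = Q·C + k·V·C, so C = W/(Q + kV).
Q + kV = 8.899e+07 + 14·1.64e+06 = 1.12e+08 m³/yr.
C = 166/1.12e+08 = 1.483e-06 kg/m³ = 0.001483 mg/L = 1.483 µg/L.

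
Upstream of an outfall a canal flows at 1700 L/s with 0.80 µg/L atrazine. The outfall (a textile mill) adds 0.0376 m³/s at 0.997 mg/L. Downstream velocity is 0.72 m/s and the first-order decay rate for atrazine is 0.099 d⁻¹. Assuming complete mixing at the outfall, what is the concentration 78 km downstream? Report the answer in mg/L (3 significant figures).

1700 L/s = 1.7 m³/s.
0.80 µg/L = 0.0008 mg/L.
After complete mixing, C₀ = (0.0376·0.997 + 1.7·0.0008) / 1.738 = 0.02236 mg/L.
Travel time t = 7.8e+04 m / 0.72 m/s = 1.083e+05 s = 1.254 d.
C = 0.02236·exp(−0.099·1.254) = 0.02236·0.8833 = 0.01975 mg/L.

0.0197 mg/L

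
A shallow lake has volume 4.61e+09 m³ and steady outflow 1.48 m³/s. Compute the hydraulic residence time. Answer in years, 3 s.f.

Q = 1.48 m³/s × 3.156e+07 s/yr = 4.671e+07 m³/yr.
Hydraulic residence time τ = V/Q = 4.61e+09/4.671e+07 = 98.7 yr.

98.7 yr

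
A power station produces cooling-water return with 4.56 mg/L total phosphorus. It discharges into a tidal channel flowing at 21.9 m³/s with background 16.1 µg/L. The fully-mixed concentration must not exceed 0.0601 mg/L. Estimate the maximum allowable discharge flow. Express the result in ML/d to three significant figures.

18.5 ML/d

16.1 µg/L = 0.0161 mg/L.
Mass balance at complete mixing: C_std·(Q_w + Q_r) = Q_w·C_e + Q_r·C_b.
Rearranging, Q_w = Q_r·(C_std − C_b)/(C_e − C_std) = 21.9·(0.0601 − 0.0161) / (4.56 − 0.0601) = 0.2141 m³/s.
= 18.5 ML/d.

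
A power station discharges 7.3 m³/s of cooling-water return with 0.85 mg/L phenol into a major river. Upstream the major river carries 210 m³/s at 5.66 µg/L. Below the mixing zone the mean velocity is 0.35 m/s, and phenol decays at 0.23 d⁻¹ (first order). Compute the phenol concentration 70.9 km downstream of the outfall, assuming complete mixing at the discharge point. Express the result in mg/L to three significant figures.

0.0198 mg/L

5.66 µg/L = 0.00566 mg/L.
After complete mixing, C₀ = (7.3·0.85 + 210·0.00566) / 217.3 = 0.03402 mg/L.
Travel time t = 7.09e+04 m / 0.35 m/s = 2.026e+05 s = 2.345 d.
C = 0.03402·exp(−0.23·2.345) = 0.03402·0.5832 = 0.01984 mg/L.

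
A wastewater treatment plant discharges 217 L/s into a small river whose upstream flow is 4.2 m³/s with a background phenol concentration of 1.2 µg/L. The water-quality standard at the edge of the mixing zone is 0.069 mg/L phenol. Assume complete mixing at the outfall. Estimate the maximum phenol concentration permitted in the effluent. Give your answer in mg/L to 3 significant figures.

1.38 mg/L

217 L/s = 0.217 m³/s.
1.2 µg/L = 0.0012 mg/L.
Mass balance: 0.069·4.417 = 0.217·Cₑ + 4.2·0.0012.
Cₑ = (0.3048 − 0.00504) / 0.217 = 1.381 mg/L.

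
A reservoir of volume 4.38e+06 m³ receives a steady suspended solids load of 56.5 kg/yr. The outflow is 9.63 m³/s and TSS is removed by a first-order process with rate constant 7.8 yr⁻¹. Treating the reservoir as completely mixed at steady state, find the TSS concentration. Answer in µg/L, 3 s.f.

0.167 µg/L

Outflow Q = 9.63 m³/s × 3.156e+07 s/yr = 3.039e+08 m³/yr.
Steady-state CSTR mass balance: W = Q·C + k·V·C, so C = W/(Q + kV).
Q + kV = 3.039e+08 + 7.8·4.38e+06 = 3.381e+08 m³/yr.
C = 56.5/3.381e+08 = 1.671e-07 kg/m³ = 0.0001671 mg/L = 0.1671 µg/L.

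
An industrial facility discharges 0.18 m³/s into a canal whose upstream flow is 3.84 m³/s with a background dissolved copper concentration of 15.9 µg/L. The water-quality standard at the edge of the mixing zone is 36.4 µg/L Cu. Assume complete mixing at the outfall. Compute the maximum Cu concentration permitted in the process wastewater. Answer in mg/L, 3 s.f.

0.474 mg/L

15.9 µg/L = 0.0159 mg/L.
36.4 µg/L = 0.0364 mg/L.
Mass balance: 0.0364·4.02 = 0.18·Cₑ + 3.84·0.0159.
Cₑ = (0.1463 − 0.06106) / 0.18 = 0.4737 mg/L.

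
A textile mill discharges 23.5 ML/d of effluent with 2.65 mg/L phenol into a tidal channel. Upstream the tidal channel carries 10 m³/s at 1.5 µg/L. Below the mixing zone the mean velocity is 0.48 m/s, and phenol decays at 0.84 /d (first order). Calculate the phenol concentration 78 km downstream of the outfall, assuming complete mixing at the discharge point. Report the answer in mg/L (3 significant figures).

0.0148 mg/L

23.5 ML/d = 0.272 m³/s.
1.5 µg/L = 0.0015 mg/L.
After complete mixing, C₀ = (0.272·2.65 + 10·0.0015) / 10.27 = 0.07163 mg/L.
Travel time t = 7.8e+04 m / 0.48 m/s = 1.625e+05 s = 1.881 d.
C = 0.07163·exp(−0.84·1.881) = 0.07163·0.206 = 0.01476 mg/L.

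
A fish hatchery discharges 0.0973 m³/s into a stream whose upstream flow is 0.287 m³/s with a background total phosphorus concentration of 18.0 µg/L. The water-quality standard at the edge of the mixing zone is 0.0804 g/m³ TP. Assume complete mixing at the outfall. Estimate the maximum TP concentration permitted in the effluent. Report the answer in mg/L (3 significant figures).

0.264 mg/L

18.0 µg/L = 0.018 mg/L.
Mass balance: 0.0804·0.3843 = 0.0973·Cₑ + 0.287·0.018.
Cₑ = (0.0309 − 0.005166) / 0.0973 = 0.2645 mg/L.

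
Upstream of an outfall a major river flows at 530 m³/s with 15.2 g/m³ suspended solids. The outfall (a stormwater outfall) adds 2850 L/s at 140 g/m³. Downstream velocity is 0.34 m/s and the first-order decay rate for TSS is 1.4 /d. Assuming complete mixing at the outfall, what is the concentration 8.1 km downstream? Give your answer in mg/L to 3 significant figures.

10.8 mg/L

2850 L/s = 2.85 m³/s.
After complete mixing, C₀ = (2.85·140 + 530·15.2) / 532.9 = 15.87 mg/L.
Travel time t = 8100 m / 0.34 m/s = 2.382e+04 s = 0.2757 d.
C = 15.87·exp(−1.4·0.2757) = 15.87·0.6798 = 10.79 mg/L.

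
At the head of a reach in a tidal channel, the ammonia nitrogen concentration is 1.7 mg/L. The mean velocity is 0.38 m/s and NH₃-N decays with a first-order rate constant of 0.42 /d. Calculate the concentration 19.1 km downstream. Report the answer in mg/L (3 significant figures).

Travel time t = 19.1 km / 0.38 m/s = 1.91e+04/0.38 = 5.026e+04 s = 0.5817 d.
First-order decay: C = 1.7·exp(−0.42·0.5817) = 1.7·0.7832 = 1.331 mg/L.

1.33 mg/L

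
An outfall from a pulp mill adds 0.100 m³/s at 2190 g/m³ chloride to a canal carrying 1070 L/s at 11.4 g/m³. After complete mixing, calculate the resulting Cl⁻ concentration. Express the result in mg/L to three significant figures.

1070 L/s = 1.07 m³/s.
By mass balance at complete mixing, C = (0.1·2190 + 1.07·11.4) / (0.1 + 1.07) = 231.2/1.17 = 197.6 mg/L.

198 mg/L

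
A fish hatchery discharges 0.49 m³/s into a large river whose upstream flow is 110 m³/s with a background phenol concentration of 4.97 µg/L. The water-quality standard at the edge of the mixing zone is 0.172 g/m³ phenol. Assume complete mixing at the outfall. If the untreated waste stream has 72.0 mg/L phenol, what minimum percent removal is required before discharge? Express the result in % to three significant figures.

47.7 %

4.97 µg/L = 0.00497 mg/L.
Mass balance: 0.172·110.5 = 0.49·Cₑ + 110·0.00497.
Cₑ = (19 − 0.5467) / 0.49 = 37.67 mg/L.
Required removal = 1 − 37.67/72.0 = 47.68 %.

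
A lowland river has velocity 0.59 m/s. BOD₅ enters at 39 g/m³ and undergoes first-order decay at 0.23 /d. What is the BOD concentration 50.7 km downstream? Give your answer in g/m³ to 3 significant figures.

Travel time t = 50.7 km / 0.59 m/s = 5.07e+04/0.59 = 8.593e+04 s = 0.9946 d.
First-order decay: C = 39·exp(−0.23·0.9946) = 39·0.7955 = 31.03 g/m³.

31.0 g/m³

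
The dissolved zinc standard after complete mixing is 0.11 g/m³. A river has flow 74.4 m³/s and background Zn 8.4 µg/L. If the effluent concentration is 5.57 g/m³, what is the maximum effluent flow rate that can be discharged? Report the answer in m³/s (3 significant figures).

8.4 µg/L = 0.0084 mg/L.
Mass balance at complete mixing: C_std·(Q_w + Q_r) = Q_w·C_e + Q_r·C_b.
Rearranging, Q_w = Q_r·(C_std − C_b)/(C_e − C_std) = 74.4·(0.11 − 0.0084) / (5.57 − 0.11) = 1.384 m³/s.

1.38 m³/s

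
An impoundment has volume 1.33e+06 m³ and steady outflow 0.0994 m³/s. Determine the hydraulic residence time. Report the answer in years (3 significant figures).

0.424 yr

Q = 0.0994 m³/s × 3.156e+07 s/yr = 3.137e+06 m³/yr.
Hydraulic residence time τ = V/Q = 1.33e+06/3.137e+06 = 0.424 yr.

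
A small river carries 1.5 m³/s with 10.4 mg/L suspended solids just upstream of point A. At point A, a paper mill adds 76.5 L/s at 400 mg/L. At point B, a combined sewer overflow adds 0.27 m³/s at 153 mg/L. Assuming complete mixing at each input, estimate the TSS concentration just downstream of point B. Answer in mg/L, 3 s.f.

76.5 L/s = 0.0765 m³/s.
After input A: C = (1.5·10.4 + 0.0765·400) / 1.577 = 29.31 mg/L.
After input B: C = (1.577·29.31 + 0.27·153) / 1.847 = 47.39 mg/L.

47.4 mg/L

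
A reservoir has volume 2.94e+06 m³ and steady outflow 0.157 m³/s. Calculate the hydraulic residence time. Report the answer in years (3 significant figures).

Q = 0.157 m³/s × 3.156e+07 s/yr = 4.955e+06 m³/yr.
Hydraulic residence time τ = V/Q = 2.94e+06/4.955e+06 = 0.5934 yr.

0.593 yr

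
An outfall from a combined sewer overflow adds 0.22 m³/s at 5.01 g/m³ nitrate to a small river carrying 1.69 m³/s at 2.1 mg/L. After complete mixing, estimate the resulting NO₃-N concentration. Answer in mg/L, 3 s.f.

2.44 mg/L

Conservation of mass across the mixing zone: C = (0.22·5.01 + 1.69·2.1) / (0.22 + 1.69) = 4.651/1.91 = 2.435 mg/L.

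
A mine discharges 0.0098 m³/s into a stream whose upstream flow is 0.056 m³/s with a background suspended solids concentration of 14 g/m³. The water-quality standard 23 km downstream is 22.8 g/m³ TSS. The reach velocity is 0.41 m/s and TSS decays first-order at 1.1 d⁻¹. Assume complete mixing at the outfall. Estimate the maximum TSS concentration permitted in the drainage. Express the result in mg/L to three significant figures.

233 mg/L

Travel time to the compliance point: t = 2.3e+04/0.41 = 5.61e+04 s = 0.6493 d; decay factor exp(−1.1·0.6493) = 0.4896.
So the concentration just after mixing may be at most 22.8/0.4896 = 46.57 mg/L.
Mass balance: 46.57·0.0658 = 0.0098·Cₑ + 0.056·14.
Cₑ = (3.064 − 0.784) / 0.0098 = 232.7 mg/L.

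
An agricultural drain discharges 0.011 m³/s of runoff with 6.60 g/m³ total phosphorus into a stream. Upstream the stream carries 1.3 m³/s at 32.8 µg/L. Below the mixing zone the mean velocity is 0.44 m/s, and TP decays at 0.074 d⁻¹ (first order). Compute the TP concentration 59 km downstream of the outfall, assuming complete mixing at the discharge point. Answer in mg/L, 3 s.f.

0.0784 mg/L

32.8 µg/L = 0.0328 mg/L.
After complete mixing, C₀ = (0.011·6.6 + 1.3·0.0328) / 1.311 = 0.0879 mg/L.
Travel time t = 5.9e+04 m / 0.44 m/s = 1.341e+05 s = 1.552 d.
C = 0.0879·exp(−0.074·1.552) = 0.0879·0.8915 = 0.07837 mg/L.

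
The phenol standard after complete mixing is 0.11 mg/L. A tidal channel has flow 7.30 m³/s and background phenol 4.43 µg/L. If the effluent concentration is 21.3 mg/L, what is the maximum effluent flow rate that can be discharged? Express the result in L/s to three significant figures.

4.43 µg/L = 0.00443 mg/L.
Mass balance at complete mixing: C_std·(Q_w + Q_r) = Q_w·C_e + Q_r·C_b.
Rearranging, Q_w = Q_r·(C_std − C_b)/(C_e − C_std) = 7.30·(0.11 − 0.00443) / (21.3 − 0.11) = 0.03637 m³/s.
= 36.37 L/s.

36.4 L/s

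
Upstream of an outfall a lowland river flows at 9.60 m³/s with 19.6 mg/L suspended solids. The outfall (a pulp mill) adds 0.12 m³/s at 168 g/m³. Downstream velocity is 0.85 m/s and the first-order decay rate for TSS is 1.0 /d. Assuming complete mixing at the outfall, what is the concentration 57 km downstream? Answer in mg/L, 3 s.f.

9.86 mg/L

After complete mixing, C₀ = (0.12·168 + 9.6·19.6) / 9.72 = 21.43 mg/L.
Travel time t = 5.7e+04 m / 0.85 m/s = 6.706e+04 s = 0.7761 d.
C = 21.43·exp(−1.0·0.7761) = 21.43·0.4602 = 9.863 mg/L.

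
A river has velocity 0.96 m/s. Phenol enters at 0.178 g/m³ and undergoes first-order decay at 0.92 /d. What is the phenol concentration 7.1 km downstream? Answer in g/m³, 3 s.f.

Travel time t = 7.1 km / 0.96 m/s = 7100/0.96 = 7396 s = 0.0856 d.
First-order decay: C = 0.178·exp(−0.92·0.0856) = 0.178·0.9243 = 0.1645 g/m³.

0.165 g/m³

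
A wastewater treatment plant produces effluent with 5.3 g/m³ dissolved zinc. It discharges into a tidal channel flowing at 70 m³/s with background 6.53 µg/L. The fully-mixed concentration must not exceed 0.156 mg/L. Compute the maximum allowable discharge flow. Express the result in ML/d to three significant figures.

176 ML/d

6.53 µg/L = 0.00653 mg/L.
Mass balance at complete mixing: C_std·(Q_w + Q_r) = Q_w·C_e + Q_r·C_b.
Rearranging, Q_w = Q_r·(C_std − C_b)/(C_e − C_std) = 70·(0.156 − 0.00653) / (5.3 − 0.156) = 2.034 m³/s.
= 175.7 ML/d.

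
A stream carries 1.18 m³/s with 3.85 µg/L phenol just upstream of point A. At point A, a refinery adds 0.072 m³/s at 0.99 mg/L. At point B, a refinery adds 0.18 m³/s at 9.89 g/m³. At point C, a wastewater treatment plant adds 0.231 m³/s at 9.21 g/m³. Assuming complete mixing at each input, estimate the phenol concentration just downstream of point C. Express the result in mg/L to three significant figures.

2.40 mg/L

3.85 µg/L = 0.00385 mg/L.
After input A: C = (1.18·0.00385 + 0.072·0.99) / 1.252 = 0.06056 mg/L.
After input B: C = (1.252·0.06056 + 0.18·9.89) / 1.432 = 1.296 mg/L.
After input C: C = (1.432·1.296 + 0.231·9.21) / 1.663 = 2.395 mg/L.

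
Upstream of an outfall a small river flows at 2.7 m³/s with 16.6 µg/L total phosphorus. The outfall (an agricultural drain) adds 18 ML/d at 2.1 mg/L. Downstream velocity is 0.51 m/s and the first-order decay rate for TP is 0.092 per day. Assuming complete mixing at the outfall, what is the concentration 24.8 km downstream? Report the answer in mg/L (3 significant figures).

18 ML/d = 0.2083 m³/s.
16.6 µg/L = 0.0166 mg/L.
After complete mixing, C₀ = (0.2083·2.1 + 2.7·0.0166) / 2.908 = 0.1658 mg/L.
Travel time t = 2.48e+04 m / 0.51 m/s = 4.863e+04 s = 0.5628 d.
C = 0.1658·exp(−0.092·0.5628) = 0.1658·0.9495 = 0.1575 mg/L.

0.157 mg/L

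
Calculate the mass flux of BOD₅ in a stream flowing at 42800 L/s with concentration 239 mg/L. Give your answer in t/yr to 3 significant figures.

323000 t/yr

42800 L/s = 42.8 m³/s.
Mass flux = Q·C = 42.8 m³/s × 239 g/m³ = 1.023e+04 g/s.
= 1.023e+04 g/s × 31.56 = 3.228e+05 t/yr.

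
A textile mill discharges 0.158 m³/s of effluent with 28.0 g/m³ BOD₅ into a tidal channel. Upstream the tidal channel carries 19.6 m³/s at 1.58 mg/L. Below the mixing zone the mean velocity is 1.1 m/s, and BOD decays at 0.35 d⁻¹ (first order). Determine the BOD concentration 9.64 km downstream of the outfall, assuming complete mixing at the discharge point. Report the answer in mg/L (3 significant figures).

1.73 mg/L

After complete mixing, C₀ = (0.158·28 + 19.6·1.58) / 19.76 = 1.791 mg/L.
Travel time t = 9640 m / 1.1 m/s = 8764 s = 0.1014 d.
C = 1.791·exp(−0.35·0.1014) = 1.791·0.9651 = 1.729 mg/L.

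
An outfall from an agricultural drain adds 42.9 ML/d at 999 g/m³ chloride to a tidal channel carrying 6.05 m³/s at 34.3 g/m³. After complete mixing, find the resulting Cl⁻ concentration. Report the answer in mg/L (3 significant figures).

107 mg/L

42.9 ML/d = 0.4965 m³/s.
By mass balance at complete mixing, C = (0.4965·999 + 6.05·34.3) / (0.4965 + 6.05) = 703.5/6.547 = 107.5 mg/L.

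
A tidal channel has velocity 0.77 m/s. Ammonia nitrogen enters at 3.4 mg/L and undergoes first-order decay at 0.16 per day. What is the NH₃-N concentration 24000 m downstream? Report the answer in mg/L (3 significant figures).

Travel time t = 24000 m / 0.77 m/s = 2.4e+04/0.77 = 3.117e+04 s = 0.3608 d.
First-order decay: C = 3.4·exp(−0.16·0.3608) = 3.4·0.9439 = 3.209 mg/L.

3.21 mg/L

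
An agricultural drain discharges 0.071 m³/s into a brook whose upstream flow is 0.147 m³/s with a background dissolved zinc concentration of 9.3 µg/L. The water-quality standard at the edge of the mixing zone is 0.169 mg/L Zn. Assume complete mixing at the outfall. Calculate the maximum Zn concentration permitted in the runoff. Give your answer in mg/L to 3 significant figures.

9.3 µg/L = 0.0093 mg/L.
Mass balance: 0.169·0.218 = 0.071·Cₑ + 0.147·0.0093.
Cₑ = (0.03684 − 0.001367) / 0.071 = 0.4996 mg/L.

0.500 mg/L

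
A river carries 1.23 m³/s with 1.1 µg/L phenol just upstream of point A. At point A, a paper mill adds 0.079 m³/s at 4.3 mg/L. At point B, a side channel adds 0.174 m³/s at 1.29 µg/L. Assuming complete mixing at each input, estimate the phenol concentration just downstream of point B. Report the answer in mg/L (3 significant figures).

0.230 mg/L

1.1 µg/L = 0.0011 mg/L.
After input A: C = (1.23·0.0011 + 0.079·4.3) / 1.309 = 0.2605 mg/L.
1.29 µg/L = 0.00129 mg/L.
After input B: C = (1.309·0.2605 + 0.174·0.00129) / 1.483 = 0.2301 mg/L.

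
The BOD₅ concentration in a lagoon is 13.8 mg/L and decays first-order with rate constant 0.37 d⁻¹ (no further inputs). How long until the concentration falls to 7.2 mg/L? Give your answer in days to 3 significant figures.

1.76 d

t = ln(C₀/C)/k = ln(13.8/7.2)/0.37 = 0.6506/0.37 = 1.758 d.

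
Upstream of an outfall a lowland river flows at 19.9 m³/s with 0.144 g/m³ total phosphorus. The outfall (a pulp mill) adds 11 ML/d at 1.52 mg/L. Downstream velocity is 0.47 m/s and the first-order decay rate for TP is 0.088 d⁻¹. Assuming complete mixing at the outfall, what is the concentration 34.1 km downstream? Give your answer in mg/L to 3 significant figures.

0.142 mg/L

11 ML/d = 0.1273 m³/s.
After complete mixing, C₀ = (0.1273·1.52 + 19.9·0.144) / 20.03 = 0.1527 mg/L.
Travel time t = 3.41e+04 m / 0.47 m/s = 7.255e+04 s = 0.8397 d.
C = 0.1527·exp(−0.088·0.8397) = 0.1527·0.9288 = 0.1419 mg/L.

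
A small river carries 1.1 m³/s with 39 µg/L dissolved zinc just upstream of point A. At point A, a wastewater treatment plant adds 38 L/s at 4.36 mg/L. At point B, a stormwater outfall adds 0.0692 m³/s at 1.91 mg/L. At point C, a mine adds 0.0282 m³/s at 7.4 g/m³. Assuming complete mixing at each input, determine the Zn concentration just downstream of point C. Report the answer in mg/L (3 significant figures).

0.445 mg/L

39 µg/L = 0.039 mg/L.
38 L/s = 0.038 m³/s.
After input A: C = (1.1·0.039 + 0.038·4.36) / 1.138 = 0.1833 mg/L.
After input B: C = (1.138·0.1833 + 0.0692·1.91) / 1.207 = 0.2823 mg/L.
After input C: C = (1.207·0.2823 + 0.0282·7.4) / 1.235 = 0.4447 mg/L.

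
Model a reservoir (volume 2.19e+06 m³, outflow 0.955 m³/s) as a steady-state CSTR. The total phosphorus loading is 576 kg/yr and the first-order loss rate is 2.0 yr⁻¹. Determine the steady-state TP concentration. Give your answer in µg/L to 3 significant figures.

16.7 µg/L

Outflow Q = 0.955 m³/s × 3.156e+07 s/yr = 3.014e+07 m³/yr.
Steady-state CSTR mass balance: W = Q·C + k·V·C, so C = W/(Q + kV).
Q + kV = 3.014e+07 + 2.0·2.19e+06 = 3.452e+07 m³/yr.
C = 576/3.452e+07 = 1.669e-05 kg/m³ = 0.01669 mg/L = 16.69 µg/L.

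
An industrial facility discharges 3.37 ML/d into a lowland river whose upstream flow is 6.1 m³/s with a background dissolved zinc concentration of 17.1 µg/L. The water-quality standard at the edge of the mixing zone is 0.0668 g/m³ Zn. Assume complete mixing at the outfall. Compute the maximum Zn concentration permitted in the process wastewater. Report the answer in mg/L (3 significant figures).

3.37 ML/d = 0.039 m³/s.
17.1 µg/L = 0.0171 mg/L.
Mass balance: 0.0668·6.139 = 0.039·Cₑ + 6.1·0.0171.
Cₑ = (0.4101 − 0.1043) / 0.039 = 7.839 mg/L.

7.84 mg/L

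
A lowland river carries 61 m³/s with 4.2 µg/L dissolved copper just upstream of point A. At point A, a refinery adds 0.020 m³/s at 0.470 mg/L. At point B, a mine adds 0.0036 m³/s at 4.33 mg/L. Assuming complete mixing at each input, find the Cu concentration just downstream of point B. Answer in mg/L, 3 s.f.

4.2 µg/L = 0.0042 mg/L.
After input A: C = (61·0.0042 + 0.02·0.47) / 61.02 = 0.004353 mg/L.
After input B: C = (61.02·0.004353 + 0.0036·4.33) / 61.02 = 0.004608 mg/L.

0.00461 mg/L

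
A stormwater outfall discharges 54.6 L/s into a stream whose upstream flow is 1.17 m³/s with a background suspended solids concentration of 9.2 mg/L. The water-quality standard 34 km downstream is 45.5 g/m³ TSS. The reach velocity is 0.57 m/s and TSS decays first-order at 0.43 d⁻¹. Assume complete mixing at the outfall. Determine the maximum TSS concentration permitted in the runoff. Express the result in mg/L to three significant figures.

54.6 L/s = 0.0546 m³/s.
Travel time to the compliance point: t = 3.4e+04/0.57 = 5.965e+04 s = 0.6904 d; decay factor exp(−0.43·0.6904) = 0.7431.
So the concentration just after mixing may be at most 45.5/0.7431 = 61.23 mg/L.
Mass balance: 61.23·1.225 = 0.0546·Cₑ + 1.17·9.2.
Cₑ = (74.98 − 10.76) / 0.0546 = 1176 mg/L.

1180 mg/L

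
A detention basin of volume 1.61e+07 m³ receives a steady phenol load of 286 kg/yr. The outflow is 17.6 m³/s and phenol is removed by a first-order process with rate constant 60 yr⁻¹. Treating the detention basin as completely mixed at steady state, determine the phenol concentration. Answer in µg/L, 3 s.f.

Outflow Q = 17.6 m³/s × 3.156e+07 s/yr = 5.554e+08 m³/yr.
Steady-state CSTR mass balance: W = Q·C + k·V·C, so C = W/(Q + kV).
Q + kV = 5.554e+08 + 60·1.61e+07 = 1.521e+09 m³/yr.
C = 286/1.521e+09 = 1.88e-07 kg/m³ = 0.000188 mg/L = 0.188 µg/L.

0.188 µg/L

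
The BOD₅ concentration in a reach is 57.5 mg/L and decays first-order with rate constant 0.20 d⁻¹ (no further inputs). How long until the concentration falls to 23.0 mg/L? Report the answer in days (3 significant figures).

4.58 d

t = ln(C₀/C)/k = ln(57.5/23.0)/0.20 = 0.9163/0.20 = 4.581 d.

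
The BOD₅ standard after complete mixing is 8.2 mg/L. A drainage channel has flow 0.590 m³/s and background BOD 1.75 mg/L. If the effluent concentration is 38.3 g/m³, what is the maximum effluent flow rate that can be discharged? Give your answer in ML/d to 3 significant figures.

10.9 ML/d

Mass balance at complete mixing: C_std·(Q_w + Q_r) = Q_w·C_e + Q_r·C_b.
Rearranging, Q_w = Q_r·(C_std − C_b)/(C_e − C_std) = 0.590·(8.2 − 1.75) / (38.3 − 8.2) = 0.1264 m³/s.
= 10.92 ML/d.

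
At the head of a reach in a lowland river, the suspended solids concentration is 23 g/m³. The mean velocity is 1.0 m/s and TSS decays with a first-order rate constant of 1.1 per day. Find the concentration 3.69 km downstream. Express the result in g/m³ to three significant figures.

21.9 g/m³

Travel time t = 3.69 km / 1.0 m/s = 3690/1.0 = 3690 s = 0.04271 d.
First-order decay: C = 23·exp(−1.1·0.04271) = 23·0.9541 = 21.94 g/m³.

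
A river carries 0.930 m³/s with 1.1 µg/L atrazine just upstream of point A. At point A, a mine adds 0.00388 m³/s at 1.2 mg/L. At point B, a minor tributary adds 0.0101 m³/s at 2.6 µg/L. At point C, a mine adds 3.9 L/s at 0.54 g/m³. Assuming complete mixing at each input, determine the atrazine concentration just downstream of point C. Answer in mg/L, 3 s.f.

1.1 µg/L = 0.0011 mg/L.
After input A: C = (0.93·0.0011 + 0.00388·1.2) / 0.9339 = 0.006081 mg/L.
2.6 µg/L = 0.0026 mg/L.
After input B: C = (0.9339·0.006081 + 0.0101·0.0026) / 0.944 = 0.006044 mg/L.
3.9 L/s = 0.0039 m³/s.
After input C: C = (0.944·0.006044 + 0.0039·0.54) / 0.9479 = 0.008241 mg/L.

0.00824 mg/L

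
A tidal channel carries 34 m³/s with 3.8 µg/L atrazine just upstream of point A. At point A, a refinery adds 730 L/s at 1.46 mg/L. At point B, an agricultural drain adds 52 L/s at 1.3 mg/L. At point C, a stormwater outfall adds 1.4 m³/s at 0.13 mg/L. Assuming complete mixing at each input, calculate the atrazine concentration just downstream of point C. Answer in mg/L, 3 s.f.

0.0399 mg/L

3.8 µg/L = 0.0038 mg/L.
730 L/s = 0.73 m³/s.
After input A: C = (34·0.0038 + 0.73·1.46) / 34.73 = 0.03441 mg/L.
52 L/s = 0.052 m³/s.
After input B: C = (34.73·0.03441 + 0.052·1.3) / 34.78 = 0.0363 mg/L.
After input C: C = (34.78·0.0363 + 1.4·0.13) / 36.18 = 0.03993 mg/L.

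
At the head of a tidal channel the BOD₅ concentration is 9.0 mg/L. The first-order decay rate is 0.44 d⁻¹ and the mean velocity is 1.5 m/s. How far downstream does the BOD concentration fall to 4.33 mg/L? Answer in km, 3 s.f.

216 km

From C = C₀·e^(−kt), t = ln(C₀/C)/k = ln(9.0/4.33)/0.44 = 0.7317/0.44 = 1.663 d.
Distance = v·t = 1.5 m/s × 1.437e+05 s = 2.155e+05 m = 215.5 km.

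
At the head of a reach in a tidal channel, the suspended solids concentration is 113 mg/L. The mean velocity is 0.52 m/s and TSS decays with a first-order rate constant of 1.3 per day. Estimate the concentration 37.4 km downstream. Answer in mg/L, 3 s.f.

38.3 mg/L

Travel time t = 37.4 km / 0.52 m/s = 3.74e+04/0.52 = 7.192e+04 s = 0.8324 d.
First-order decay: C = 113·exp(−1.3·0.8324) = 113·0.3389 = 38.29 mg/L.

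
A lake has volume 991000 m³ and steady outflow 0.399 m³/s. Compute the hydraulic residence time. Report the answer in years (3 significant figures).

0.0787 yr

Q = 0.399 m³/s × 3.156e+07 s/yr = 1.259e+07 m³/yr.
Hydraulic residence time τ = V/Q = 991000/1.259e+07 = 0.0787 yr.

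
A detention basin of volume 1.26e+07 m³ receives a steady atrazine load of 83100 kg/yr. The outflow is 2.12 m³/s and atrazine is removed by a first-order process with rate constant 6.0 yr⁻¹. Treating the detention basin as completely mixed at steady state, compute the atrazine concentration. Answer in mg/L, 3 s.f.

0.583 mg/L

Outflow Q = 2.12 m³/s × 3.156e+07 s/yr = 6.69e+07 m³/yr.
Steady-state CSTR mass balance: W = Q·C + k·V·C, so C = W/(Q + kV).
Q + kV = 6.69e+07 + 6.0·1.26e+07 = 1.425e+08 m³/yr.
C = 83100/1.425e+08 = 0.0005831 kg/m³ = 0.5831 mg/L.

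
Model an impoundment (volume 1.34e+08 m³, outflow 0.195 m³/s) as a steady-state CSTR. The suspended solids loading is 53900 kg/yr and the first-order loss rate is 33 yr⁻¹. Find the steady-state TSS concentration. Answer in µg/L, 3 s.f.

Outflow Q = 0.195 m³/s × 3.156e+07 s/yr = 6.154e+06 m³/yr.
Steady-state CSTR mass balance: W = Q·C + k·V·C, so C = W/(Q + kV).
Q + kV = 6.154e+06 + 33·1.34e+08 = 4.428e+09 m³/yr.
C = 53900/4.428e+09 = 1.217e-05 kg/m³ = 0.01217 mg/L = 12.17 µg/L.

12.2 µg/L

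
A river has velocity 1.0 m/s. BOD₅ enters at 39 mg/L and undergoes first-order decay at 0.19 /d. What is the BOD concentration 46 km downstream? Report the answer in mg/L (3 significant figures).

35.2 mg/L

Travel time t = 46 km / 1.0 m/s = 4.6e+04/1.0 = 4.6e+04 s = 0.5324 d.
First-order decay: C = 39·exp(−0.19·0.5324) = 39·0.9038 = 35.25 mg/L.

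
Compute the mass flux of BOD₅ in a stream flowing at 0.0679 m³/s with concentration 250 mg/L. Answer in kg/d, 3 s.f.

Mass flux = Q·C = 0.0679 m³/s × 250 g/m³ = 16.98 g/s.
= 16.98 g/s × 86.4 = 1467 kg/d.

1470 kg/d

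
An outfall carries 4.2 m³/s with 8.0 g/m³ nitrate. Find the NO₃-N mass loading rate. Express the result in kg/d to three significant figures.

2900 kg/d

Mass flux = Q·C = 4.2 m³/s × 8 g/m³ = 33.6 g/s.
= 33.6 g/s × 86.4 = 2903 kg/d.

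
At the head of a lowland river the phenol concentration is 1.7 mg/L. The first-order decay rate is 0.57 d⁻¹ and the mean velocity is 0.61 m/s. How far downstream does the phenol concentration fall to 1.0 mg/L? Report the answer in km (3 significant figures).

From C = C₀·e^(−kt), t = ln(C₀/C)/k = ln(1.7/1.0)/0.57 = 0.5306/0.57 = 0.9309 d.
Distance = v·t = 0.61 m/s × 8.043e+04 s = 4.906e+04 m = 49.06 km.

49.1 km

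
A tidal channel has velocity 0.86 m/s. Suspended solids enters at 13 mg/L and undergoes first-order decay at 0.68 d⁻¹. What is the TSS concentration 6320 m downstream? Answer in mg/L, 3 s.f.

12.3 mg/L

Travel time t = 6320 m / 0.86 m/s = 6320/0.86 = 7349 s = 0.08506 d.
First-order decay: C = 13·exp(−0.68·0.08506) = 13·0.9438 = 12.27 mg/L.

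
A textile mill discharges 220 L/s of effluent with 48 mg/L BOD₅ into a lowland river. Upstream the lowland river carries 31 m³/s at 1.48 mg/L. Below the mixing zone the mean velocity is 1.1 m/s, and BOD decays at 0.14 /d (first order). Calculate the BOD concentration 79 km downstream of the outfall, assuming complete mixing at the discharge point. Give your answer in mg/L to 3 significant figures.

1.61 mg/L

220 L/s = 0.22 m³/s.
After complete mixing, C₀ = (0.22·48 + 31·1.48) / 31.22 = 1.808 mg/L.
Travel time t = 7.9e+04 m / 1.1 m/s = 7.182e+04 s = 0.8312 d.
C = 1.808·exp(−0.14·0.8312) = 1.808·0.8901 = 1.609 mg/L.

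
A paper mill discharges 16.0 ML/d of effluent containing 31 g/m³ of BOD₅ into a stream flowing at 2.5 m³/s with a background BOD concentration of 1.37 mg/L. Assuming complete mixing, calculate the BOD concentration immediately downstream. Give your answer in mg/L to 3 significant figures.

3.41 mg/L

16.0 ML/d = 0.1852 m³/s.
Flow-weighted mixing gives C = (0.1852·31 + 2.5·1.37) / (0.1852 + 2.5) = 9.166/2.685 = 3.413 mg/L.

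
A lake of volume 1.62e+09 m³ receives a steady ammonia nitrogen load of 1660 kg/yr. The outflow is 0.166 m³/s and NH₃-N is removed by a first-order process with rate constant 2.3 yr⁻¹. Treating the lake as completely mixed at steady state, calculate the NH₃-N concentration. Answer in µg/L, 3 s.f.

Outflow Q = 0.166 m³/s × 3.156e+07 s/yr = 5.239e+06 m³/yr.
Steady-state CSTR mass balance: W = Q·C + k·V·C, so C = W/(Q + kV).
Q + kV = 5.239e+06 + 2.3·1.62e+09 = 3.731e+09 m³/yr.
C = 1660/3.731e+09 = 4.449e-07 kg/m³ = 0.0004449 mg/L = 0.4449 µg/L.

0.445 µg/L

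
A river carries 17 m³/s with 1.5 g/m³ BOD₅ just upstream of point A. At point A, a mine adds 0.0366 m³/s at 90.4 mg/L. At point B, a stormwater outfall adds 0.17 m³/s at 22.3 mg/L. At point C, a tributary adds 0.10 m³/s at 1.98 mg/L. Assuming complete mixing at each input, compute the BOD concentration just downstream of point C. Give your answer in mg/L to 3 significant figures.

1.90 mg/L

After input A: C = (17·1.5 + 0.0366·90.4) / 17.04 = 1.691 mg/L.
After input B: C = (17.04·1.691 + 0.17·22.3) / 17.21 = 1.895 mg/L.
After input C: C = (17.21·1.895 + 0.1·1.98) / 17.31 = 1.895 mg/L.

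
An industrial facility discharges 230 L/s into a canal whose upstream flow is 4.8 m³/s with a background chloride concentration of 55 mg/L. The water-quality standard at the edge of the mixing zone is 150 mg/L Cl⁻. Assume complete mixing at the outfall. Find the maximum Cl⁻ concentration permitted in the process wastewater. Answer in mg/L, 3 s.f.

2130 mg/L

230 L/s = 0.23 m³/s.
Mass balance: 150·5.03 = 0.23·Cₑ + 4.8·55.
Cₑ = (754.5 − 264) / 0.23 = 2133 mg/L.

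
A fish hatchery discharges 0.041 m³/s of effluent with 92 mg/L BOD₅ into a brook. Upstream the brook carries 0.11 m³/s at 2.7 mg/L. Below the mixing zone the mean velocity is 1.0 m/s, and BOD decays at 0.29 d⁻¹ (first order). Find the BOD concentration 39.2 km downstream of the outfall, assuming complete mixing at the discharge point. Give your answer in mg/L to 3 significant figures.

After complete mixing, C₀ = (0.041·92 + 0.11·2.7) / 0.151 = 26.95 mg/L.
Travel time t = 3.92e+04 m / 1.0 m/s = 3.92e+04 s = 0.4537 d.
C = 26.95·exp(−0.29·0.4537) = 26.95·0.8767 = 23.62 mg/L.

23.6 mg/L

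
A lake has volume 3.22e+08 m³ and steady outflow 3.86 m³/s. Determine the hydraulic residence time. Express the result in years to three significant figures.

Q = 3.86 m³/s × 3.156e+07 s/yr = 1.218e+08 m³/yr.
Hydraulic residence time τ = V/Q = 3.22e+08/1.218e+08 = 2.643 yr.

2.64 yr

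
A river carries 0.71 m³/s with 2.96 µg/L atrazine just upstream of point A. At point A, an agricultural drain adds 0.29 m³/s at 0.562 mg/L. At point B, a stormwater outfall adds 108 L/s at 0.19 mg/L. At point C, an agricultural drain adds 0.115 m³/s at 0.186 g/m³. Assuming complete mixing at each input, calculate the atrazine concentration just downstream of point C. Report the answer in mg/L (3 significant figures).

0.169 mg/L

2.96 µg/L = 0.00296 mg/L.
After input A: C = (0.71·0.00296 + 0.29·0.562) / 1 = 0.1651 mg/L.
108 L/s = 0.108 m³/s.
After input B: C = (1·0.1651 + 0.108·0.19) / 1.108 = 0.1675 mg/L.
After input C: C = (1.108·0.1675 + 0.115·0.186) / 1.223 = 0.1692 mg/L.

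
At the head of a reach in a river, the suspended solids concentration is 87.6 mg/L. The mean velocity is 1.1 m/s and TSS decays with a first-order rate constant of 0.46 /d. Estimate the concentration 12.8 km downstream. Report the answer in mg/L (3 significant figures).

Travel time t = 12.8 km / 1.1 m/s = 1.28e+04/1.1 = 1.164e+04 s = 0.1347 d.
First-order decay: C = 87.6·exp(−0.46·0.1347) = 87.6·0.9399 = 82.34 mg/L.

82.3 mg/L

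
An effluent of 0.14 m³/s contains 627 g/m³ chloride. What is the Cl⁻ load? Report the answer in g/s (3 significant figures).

87.8 g/s

Mass flux = Q·C = 0.14 m³/s × 627 g/m³ = 87.78 g/s.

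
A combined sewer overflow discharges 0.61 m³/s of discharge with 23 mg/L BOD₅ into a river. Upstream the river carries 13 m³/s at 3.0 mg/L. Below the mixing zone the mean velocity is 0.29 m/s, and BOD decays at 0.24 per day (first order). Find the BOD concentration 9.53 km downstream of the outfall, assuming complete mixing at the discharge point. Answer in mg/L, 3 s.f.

After complete mixing, C₀ = (0.61·23 + 13·3) / 13.61 = 3.896 mg/L.
Travel time t = 9530 m / 0.29 m/s = 3.286e+04 s = 0.3803 d.
C = 3.896·exp(−0.24·0.3803) = 3.896·0.9128 = 3.556 mg/L.

3.56 mg/L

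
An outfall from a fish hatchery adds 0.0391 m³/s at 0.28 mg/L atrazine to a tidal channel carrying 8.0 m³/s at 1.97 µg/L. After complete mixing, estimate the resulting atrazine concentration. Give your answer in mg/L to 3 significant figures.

1.97 µg/L = 0.00197 mg/L.
By mass balance at complete mixing, C = (0.0391·0.28 + 8·0.00197) / (0.0391 + 8) = 0.02671/8.039 = 0.003322 mg/L.

0.00332 mg/L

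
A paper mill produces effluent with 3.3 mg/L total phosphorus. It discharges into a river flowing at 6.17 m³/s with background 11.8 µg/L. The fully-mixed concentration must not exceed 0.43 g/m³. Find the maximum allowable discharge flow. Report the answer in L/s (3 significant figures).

11.8 µg/L = 0.0118 mg/L.
Mass balance at complete mixing: C_std·(Q_w + Q_r) = Q_w·C_e + Q_r·C_b.
Rearranging, Q_w = Q_r·(C_std − C_b)/(C_e − C_std) = 6.17·(0.43 − 0.0118) / (3.3 − 0.43) = 0.8991 m³/s.
= 899.1 L/s.

899 L/s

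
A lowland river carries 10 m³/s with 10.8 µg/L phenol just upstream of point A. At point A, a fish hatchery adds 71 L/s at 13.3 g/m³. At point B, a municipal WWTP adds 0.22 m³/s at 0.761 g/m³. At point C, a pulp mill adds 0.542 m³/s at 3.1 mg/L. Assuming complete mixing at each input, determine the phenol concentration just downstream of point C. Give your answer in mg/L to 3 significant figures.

10.8 µg/L = 0.0108 mg/L.
71 L/s = 0.071 m³/s.
After input A: C = (10·0.0108 + 0.071·13.3) / 10.07 = 0.1045 mg/L.
After input B: C = (10.07·0.1045 + 0.22·0.761) / 10.29 = 0.1185 mg/L.
After input C: C = (10.29·0.1185 + 0.542·3.1) / 10.83 = 0.2677 mg/L.

0.268 mg/L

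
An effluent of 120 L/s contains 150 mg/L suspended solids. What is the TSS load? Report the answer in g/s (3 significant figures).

120 L/s = 0.12 m³/s.
Mass flux = Q·C = 0.12 m³/s × 150 g/m³ = 18 g/s.

18.0 g/s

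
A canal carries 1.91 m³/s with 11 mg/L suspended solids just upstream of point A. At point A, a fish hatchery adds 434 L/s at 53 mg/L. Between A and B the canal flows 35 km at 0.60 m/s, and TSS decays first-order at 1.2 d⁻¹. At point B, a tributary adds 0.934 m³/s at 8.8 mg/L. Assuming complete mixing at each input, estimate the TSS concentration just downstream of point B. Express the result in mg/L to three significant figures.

434 L/s = 0.434 m³/s.
After input A: C = (1.91·11 + 0.434·53) / 2.344 = 18.78 mg/L.
Over the 35 km reach to input B (t = 5.833e+04 s = 0.6752 d), decay gives C = 18.78·exp(−1.2·0.6752) = 8.351 mg/L.
After input B: C = (2.344·8.351 + 0.934·8.8) / 3.278 = 8.479 mg/L.

8.48 mg/L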